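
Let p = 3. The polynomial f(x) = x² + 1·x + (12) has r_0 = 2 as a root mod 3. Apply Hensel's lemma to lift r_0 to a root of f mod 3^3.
r_2 = 20 (mod 27)

Hensel: r_{i+1} = r_i − f(r_i)·(f′(r_i))^{-1} mod 3^{i+2}, f′(x) = 2x + 1. Iterate:
  r_0 = 2 (mod 3)
  r_1 = 2 (mod 9)
  r_2 = 20 (mod 27)
Final: r = 20 satisfies f(r) ≡ 0 mod 3^3.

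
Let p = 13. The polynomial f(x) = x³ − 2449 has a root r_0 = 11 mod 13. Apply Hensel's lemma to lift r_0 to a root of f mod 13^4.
r_3 = 3794 (mod 28561)

Hensel: r_{i+1} = r_i − f(r_i)/f′(r_i) mod 13^{i+2}, where f′(x) = 3x². Iterate:
  r_0 = 11 (mod 13)
  r_1 = 76 (mod 169)
  r_2 = 1597 (mod 2197)
  r_3 = 3794 (mod 28561)
Final: r = 3794 with f(r) ≡ 0 mod 13^4.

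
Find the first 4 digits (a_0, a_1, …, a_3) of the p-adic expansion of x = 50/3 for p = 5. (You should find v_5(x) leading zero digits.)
(a_0, …, a_3) = (0, 0, 4, 1)

v_5(50/3) = 2, so a_0 = ... = a_1 = 0. Factor out: x = 5^2 · u with u = 2/3 a unit in ℤ_5. Expand u iteratively via a_{v+i} = u_i mod 5, u_{i+1} = (u_i − a_{v+i})/5:
  u_0 = 2/3;  a_2 = 4;  u_1 = (u_0 − 4)/5 = -2/3
  u_1 = -2/3;  a_3 = 1;  u_2 = (u_1 − 1)/5 = -1/3
Digits: (0, 0, 4, 1).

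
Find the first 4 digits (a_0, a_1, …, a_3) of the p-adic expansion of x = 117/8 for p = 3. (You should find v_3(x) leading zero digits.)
(a_0, …, a_3) = (0, 0, 2, 1)

v_3(117/8) = 2, so a_0 = ... = a_1 = 0. Factor out: x = 3^2 · u with u = 13/8 a unit in ℤ_3. Expand u iteratively via a_{v+i} = u_i mod 3, u_{i+1} = (u_i − a_{v+i})/3:
  u_0 = 13/8;  a_2 = 2;  u_1 = (u_0 − 2)/3 = -1/8
  u_1 = -1/8;  a_3 = 1;  u_2 = (u_1 − 1)/3 = -3/8
Digits: (0, 0, 2, 1).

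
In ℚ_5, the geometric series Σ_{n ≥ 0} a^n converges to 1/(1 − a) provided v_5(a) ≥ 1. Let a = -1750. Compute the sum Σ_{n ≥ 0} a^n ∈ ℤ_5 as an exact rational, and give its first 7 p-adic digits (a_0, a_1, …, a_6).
Σ a^n = 1/(1 − a) = 1/1751;  first 7 digits = (1, 0, 0, 1, 2, 4, 0)

v_5(a) = 3 ≥ 1, so the series converges in ℤ_5 to 1/(1 − a) = 1/(1 − (-1750)) = 1/1751. Expand this rational in ℤ_5: compute digits iteratively via d_i = x_i mod 5, x_{i+1} = (x_i − d_i)/5. The first 7 digits are (1, 0, 0, 1, 2, 4, 0).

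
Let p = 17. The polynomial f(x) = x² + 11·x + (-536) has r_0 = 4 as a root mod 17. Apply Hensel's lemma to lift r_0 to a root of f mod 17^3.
r_2 = 4288 (mod 4913)

Hensel: r_{i+1} = r_i − f(r_i)·(f′(r_i))^{-1} mod 17^{i+2}, f′(x) = 2x + 11. Iterate:
  r_0 = 4 (mod 17)
  r_1 = 242 (mod 289)
  r_2 = 4288 (mod 4913)
Final: r = 4288 satisfies f(r) ≡ 0 mod 17^3.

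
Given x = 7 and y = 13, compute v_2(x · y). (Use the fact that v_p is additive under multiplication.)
v_2(91) = 0

v_p(x) = 0 (factor: 7 = 2^0 · 7); v_p(y) = 0 (factor: 13 = 2^0 · 13). Additivity: v_p(xy) = v_p(x) + v_p(y) = 0 + 0 = 0. (Direct check: xy = 91 = 2^0 · (91).)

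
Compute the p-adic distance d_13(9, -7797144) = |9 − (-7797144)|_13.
d_13(9, -7797144) = 1/371293

Step 1 — x − y = 9 − (-7797144) = 7797153. Step 2 — v_13(7797153) = 5 (factor: 7797153 = (13^5 · 21); the sign does not affect v_p). Step 3 — |x − y|_13 = 13^{-5} = 1/371293.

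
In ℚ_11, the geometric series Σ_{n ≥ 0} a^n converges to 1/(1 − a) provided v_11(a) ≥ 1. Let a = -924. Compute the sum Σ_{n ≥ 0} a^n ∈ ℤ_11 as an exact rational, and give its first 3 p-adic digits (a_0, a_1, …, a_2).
Σ a^n = 1/(1 − a) = 1/925;  first 3 digits = (1, 4, 8)

v_11(a) = 1 ≥ 1, so the series converges in ℤ_11 to 1/(1 − a) = 1/(1 − (-924)) = 1/925. Expand this rational in ℤ_11: compute digits iteratively via d_i = x_i mod 11, x_{i+1} = (x_i − d_i)/11. The first 3 digits are (1, 4, 8).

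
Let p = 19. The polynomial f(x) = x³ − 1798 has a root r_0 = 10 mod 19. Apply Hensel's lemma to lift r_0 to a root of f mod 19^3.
r_2 = 1074 (mod 6859)

Hensel: r_{i+1} = r_i − f(r_i)/f′(r_i) mod 19^{i+2}, where f′(x) = 3x². Iterate:
  r_0 = 10 (mod 19)
  r_1 = 352 (mod 361)
  r_2 = 1074 (mod 6859)
Final: r = 1074 with f(r) ≡ 0 mod 19^3.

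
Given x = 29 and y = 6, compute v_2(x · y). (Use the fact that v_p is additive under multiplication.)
v_2(174) = 1

v_p(x) = 0 (factor: 29 = 2^0 · 29); v_p(y) = 1 (factor: 6 = 2^1 · 3). Additivity: v_p(xy) = v_p(x) + v_p(y) = 0 + 1 = 1. (Direct check: xy = 174 = 2^1 · (87).)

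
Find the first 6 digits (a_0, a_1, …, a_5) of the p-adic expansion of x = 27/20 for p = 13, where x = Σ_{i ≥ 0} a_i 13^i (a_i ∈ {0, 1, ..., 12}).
(a_0, …, a_5) = (2, 11, 5, 8, 0, 11)

v_13(27/20) = 0 (numerator and denominator both coprime to 13), so x ∈ ℤ_13^×. Compute digits iteratively via a_i = x_i mod 13, x_{i+1} = (x_i − a_i)/13, with x_0 = x:
  x_0 = 27/20;  a_0 = 2;  x_1 = (x_0 − 2)/13 = -1/20
  x_1 = -1/20;  a_1 = 11;  x_2 = (x_1 − 11)/13 = -17/20
  x_2 = -17/20;  a_2 = 5;  x_3 = (x_2 − 5)/13 = -9/20
  x_3 = -9/20;  a_3 = 8;  x_4 = (x_3 − 8)/13 = -13/20
  x_4 = -13/20;  a_4 = 0;  x_5 = (x_4 − 0)/13 = -1/20
  x_5 = -1/20;  a_5 = 11;  x_6 = (x_5 − 11)/13 = -17/20
Digits: (2, 11, 5, 8, 0, 11).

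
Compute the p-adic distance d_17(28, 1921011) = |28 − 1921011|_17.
d_17(28, 1921011) = 1/83521

Step 1 — x − y = 28 − 1921011 = -1920983. Step 2 — v_17(-1920983) = 4 (factor: -1920983 = −(17^4 · 23); the sign does not affect v_p). Step 3 — |x − y|_17 = 17^{-4} = 1/83521.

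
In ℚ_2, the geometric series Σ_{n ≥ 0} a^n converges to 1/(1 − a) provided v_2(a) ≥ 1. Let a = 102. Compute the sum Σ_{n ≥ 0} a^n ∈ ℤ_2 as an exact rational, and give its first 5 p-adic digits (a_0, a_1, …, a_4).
Σ a^n = 1/(1 − a) = -1/101;  first 5 digits = (1, 1, 0, 0, 1)

v_2(a) = 1 ≥ 1, so the series converges in ℤ_2 to 1/(1 − a) = 1/(1 − 102) = -1/101. Expand this rational in ℤ_2: compute digits iteratively via d_i = x_i mod 2, x_{i+1} = (x_i − d_i)/2. The first 5 digits are (1, 1, 0, 0, 1).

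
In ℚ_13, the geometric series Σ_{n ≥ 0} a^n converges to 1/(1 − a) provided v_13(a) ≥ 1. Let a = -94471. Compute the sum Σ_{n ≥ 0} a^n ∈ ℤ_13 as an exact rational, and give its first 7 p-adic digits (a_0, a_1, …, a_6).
Σ a^n = 1/(1 − a) = 1/94472;  first 7 digits = (1, 0, 0, 9, 9, 12, 2)

v_13(a) = 3 ≥ 1, so the series converges in ℤ_13 to 1/(1 − a) = 1/(1 − (-94471)) = 1/94472. Expand this rational in ℤ_13: compute digits iteratively via d_i = x_i mod 13, x_{i+1} = (x_i − d_i)/13. The first 7 digits are (1, 0, 0, 9, 9, 12, 2).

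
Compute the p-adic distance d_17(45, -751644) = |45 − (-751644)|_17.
d_17(45, -751644) = 1/83521

Step 1 — x − y = 45 − (-751644) = 751689. Step 2 — v_17(751689) = 4 (factor: 751689 = (17^4 · 9); the sign does not affect v_p). Step 3 — |x − y|_17 = 17^{-4} = 1/83521.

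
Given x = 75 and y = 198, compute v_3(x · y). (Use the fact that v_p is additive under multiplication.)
v_3(14850) = 3

v_p(x) = 1 (factor: 75 = 3^1 · 25); v_p(y) = 2 (factor: 198 = 3^2 · 22). Additivity: v_p(xy) = v_p(x) + v_p(y) = 1 + 2 = 3. (Direct check: xy = 14850 = 3^3 · (550).)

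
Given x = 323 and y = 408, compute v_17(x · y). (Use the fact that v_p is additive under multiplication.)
v_17(131784) = 2

v_p(x) = 1 (factor: 323 = 17^1 · 19); v_p(y) = 1 (factor: 408 = 17^1 · 24). Additivity: v_p(xy) = v_p(x) + v_p(y) = 1 + 1 = 2. (Direct check: xy = 131784 = 17^2 · (456).)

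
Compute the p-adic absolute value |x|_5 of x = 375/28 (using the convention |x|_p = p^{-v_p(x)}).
|375/28|_5 = 1/125

Step 1 — compute v_5(x) by factoring powers of 5 out of the numerator and denominator: v_5(375/28) = 3. Step 2 — apply |x|_p = p^{-v_p(x)} = 5^{-3} = 1/125.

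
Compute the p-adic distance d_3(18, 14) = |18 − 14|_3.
d_3(18, 14) = 1

Step 1 — x − y = 18 − 14 = 4. Step 2 — v_3(4) = 0 (factor: 4 = (3^0 · 4); the sign does not affect v_p). Step 3 — |x − y|_3 = 3^{0} = 1.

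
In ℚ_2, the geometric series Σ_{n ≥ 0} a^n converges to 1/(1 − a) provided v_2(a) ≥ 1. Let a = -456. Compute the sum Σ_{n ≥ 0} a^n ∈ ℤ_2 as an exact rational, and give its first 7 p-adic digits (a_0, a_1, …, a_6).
Σ a^n = 1/(1 − a) = 1/457;  first 7 digits = (1, 0, 0, 1, 1, 1, 1)

v_2(a) = 3 ≥ 1, so the series converges in ℤ_2 to 1/(1 − a) = 1/(1 − (-456)) = 1/457. Expand this rational in ℤ_2: compute digits iteratively via d_i = x_i mod 2, x_{i+1} = (x_i − d_i)/2. The first 7 digits are (1, 0, 0, 1, 1, 1, 1).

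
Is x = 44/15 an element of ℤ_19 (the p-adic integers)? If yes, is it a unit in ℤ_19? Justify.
x ∈ ℤ_19^× (unit); v_19(x) = 0

ℤ_19 = {x ∈ ℚ_19 : v_19(x) ≥ 0} and ℤ_19^× = {x ∈ ℤ_19 : v_19(x) = 0}. Here v_19(44/15) = v_19(num) − v_19(den) = 0; compare against these criteria.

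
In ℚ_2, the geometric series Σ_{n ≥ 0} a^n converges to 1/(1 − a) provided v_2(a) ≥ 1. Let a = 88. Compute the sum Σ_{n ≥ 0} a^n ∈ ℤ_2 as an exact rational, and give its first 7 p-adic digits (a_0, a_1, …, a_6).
Σ a^n = 1/(1 − a) = -1/87;  first 7 digits = (1, 0, 0, 1, 1, 0, 0)

v_2(a) = 3 ≥ 1, so the series converges in ℤ_2 to 1/(1 − a) = 1/(1 − 88) = -1/87. Expand this rational in ℤ_2: compute digits iteratively via d_i = x_i mod 2, x_{i+1} = (x_i − d_i)/2. The first 7 digits are (1, 0, 0, 1, 1, 0, 0).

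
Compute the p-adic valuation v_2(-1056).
v_2(-1056) = 5

v_2(n) is the largest exponent k such that 2^k divides n. Factor out: -1056 = -2^5 · 33. (Sign doesn't affect v_p.) So v_2(-1056) = 5.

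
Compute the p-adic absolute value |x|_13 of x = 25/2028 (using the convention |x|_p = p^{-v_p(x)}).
|25/2028|_13 = 169

Step 1 — compute v_13(x) by factoring powers of 13 out of the numerator and denominator: v_13(25/2028) = -2. Step 2 — apply |x|_p = p^{-v_p(x)} = 13^{2} = 169.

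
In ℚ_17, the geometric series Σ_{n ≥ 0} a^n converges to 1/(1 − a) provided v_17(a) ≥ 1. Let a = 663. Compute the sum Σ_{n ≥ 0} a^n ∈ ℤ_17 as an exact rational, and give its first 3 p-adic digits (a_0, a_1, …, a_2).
Σ a^n = 1/(1 − a) = -1/662;  first 3 digits = (1, 5, 10)

v_17(a) = 1 ≥ 1, so the series converges in ℤ_17 to 1/(1 − a) = 1/(1 − 663) = -1/662. Expand this rational in ℤ_17: compute digits iteratively via d_i = x_i mod 17, x_{i+1} = (x_i − d_i)/17. The first 3 digits are (1, 5, 10).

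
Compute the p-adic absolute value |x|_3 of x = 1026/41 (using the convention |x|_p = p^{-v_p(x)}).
|1026/41|_3 = 1/27

Step 1 — compute v_3(x) by factoring powers of 3 out of the numerator and denominator: v_3(1026/41) = 3. Step 2 — apply |x|_p = p^{-v_p(x)} = 3^{-3} = 1/27.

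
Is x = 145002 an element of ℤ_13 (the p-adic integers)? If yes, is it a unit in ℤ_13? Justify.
x ∈ ℤ_13 but not a unit; v_13(x) = 3 > 0

ℤ_13 = {x ∈ ℚ_13 : v_13(x) ≥ 0} and ℤ_13^× = {x ∈ ℤ_13 : v_13(x) = 0}. Here v_13(145002) = v_13(num) − v_13(den) = 3; compare against these criteria.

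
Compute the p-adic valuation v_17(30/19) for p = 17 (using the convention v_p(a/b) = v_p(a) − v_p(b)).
v_17(30/19) = 0

Factor powers of 17 from the numerator and denominator of the reduced fraction: 30 = 17^0 · 30 and 19 = 17^0 · 19. Apply v_p(a/b) = v_p(a) − v_p(b): v_17(30/19) = 0 − 0 = 0.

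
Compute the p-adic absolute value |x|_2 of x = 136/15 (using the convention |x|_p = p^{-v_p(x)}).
|136/15|_2 = 1/8

Step 1 — compute v_2(x) by factoring powers of 2 out of the numerator and denominator: v_2(136/15) = 3. Step 2 — apply |x|_p = p^{-v_p(x)} = 2^{-3} = 1/8.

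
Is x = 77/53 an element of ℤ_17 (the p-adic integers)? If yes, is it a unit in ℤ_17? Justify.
x ∈ ℤ_17^× (unit); v_17(x) = 0

ℤ_17 = {x ∈ ℚ_17 : v_17(x) ≥ 0} and ℤ_17^× = {x ∈ ℤ_17 : v_17(x) = 0}. Here v_17(77/53) = v_17(num) − v_17(den) = 0; compare against these criteria.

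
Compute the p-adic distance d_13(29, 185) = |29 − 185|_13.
d_13(29, 185) = 1/13

Step 1 — x − y = 29 − 185 = -156. Step 2 — v_13(-156) = 1 (factor: -156 = −(13^1 · 12); the sign does not affect v_p). Step 3 — |x − y|_13 = 13^{-1} = 1/13.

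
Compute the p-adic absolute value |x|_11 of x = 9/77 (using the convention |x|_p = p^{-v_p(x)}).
|9/77|_11 = 11

Step 1 — compute v_11(x) by factoring powers of 11 out of the numerator and denominator: v_11(9/77) = -1. Step 2 — apply |x|_p = p^{-v_p(x)} = 11^{1} = 11.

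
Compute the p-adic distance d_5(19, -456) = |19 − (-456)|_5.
d_5(19, -456) = 1/25

Step 1 — x − y = 19 − (-456) = 475. Step 2 — v_5(475) = 2 (factor: 475 = (5^2 · 19); the sign does not affect v_p). Step 3 — |x − y|_5 = 5^{-2} = 1/25.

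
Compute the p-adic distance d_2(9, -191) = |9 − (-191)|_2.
d_2(9, -191) = 1/8

Step 1 — x − y = 9 − (-191) = 200. Step 2 — v_2(200) = 3 (factor: 200 = (2^3 · 25); the sign does not affect v_p). Step 3 — |x − y|_2 = 2^{-3} = 1/8.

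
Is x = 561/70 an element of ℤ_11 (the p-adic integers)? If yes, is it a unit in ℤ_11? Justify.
x ∈ ℤ_11 but not a unit; v_11(x) = 1 > 0

ℤ_11 = {x ∈ ℚ_11 : v_11(x) ≥ 0} and ℤ_11^× = {x ∈ ℤ_11 : v_11(x) = 0}. Here v_11(561/70) = v_11(num) − v_11(den) = 1; compare against these criteria.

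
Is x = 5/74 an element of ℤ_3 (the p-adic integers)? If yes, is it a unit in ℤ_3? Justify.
x ∈ ℤ_3^× (unit); v_3(x) = 0

ℤ_3 = {x ∈ ℚ_3 : v_3(x) ≥ 0} and ℤ_3^× = {x ∈ ℤ_3 : v_3(x) = 0}. Here v_3(5/74) = v_3(num) − v_3(den) = 0; compare against these criteria.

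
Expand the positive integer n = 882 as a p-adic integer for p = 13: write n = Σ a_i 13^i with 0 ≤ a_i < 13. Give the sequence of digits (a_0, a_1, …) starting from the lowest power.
(a_0, a_1, …) = (11, 2, 5)

Repeated division by 13 gives the digits low-to-high: 882 = 11 + 2·13^1 + 5·13^2. Digit sequence: (11, 2, 5).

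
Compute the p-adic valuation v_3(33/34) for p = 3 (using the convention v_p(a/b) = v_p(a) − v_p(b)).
v_3(33/34) = 1

Factor powers of 3 from the numerator and denominator of the reduced fraction: 33 = 3^1 · 11 and 34 = 3^0 · 34. Apply v_p(a/b) = v_p(a) − v_p(b): v_3(33/34) = 1 − 0 = 1.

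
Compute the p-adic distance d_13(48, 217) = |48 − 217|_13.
d_13(48, 217) = 1/169

Step 1 — x − y = 48 − 217 = -169. Step 2 — v_13(-169) = 2 (factor: -169 = −(13^2 · 1); the sign does not affect v_p). Step 3 — |x − y|_13 = 13^{-2} = 1/169.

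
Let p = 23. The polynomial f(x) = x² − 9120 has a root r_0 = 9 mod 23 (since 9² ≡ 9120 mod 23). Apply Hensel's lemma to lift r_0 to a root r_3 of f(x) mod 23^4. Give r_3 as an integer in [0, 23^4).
r_3 = 5184 (mod 279841)

Hensel's recurrence: r_{i+1} = r_i − f(r_i)·(f′(r_i))^{-1} mod 23^{i+2}, with f′(x) = 2x. Iterate:
  r_0 = 9 (mod 23)
  r_1 = 423 (mod 529)
  r_2 = 5184 (mod 12167)
  r_3 = 5184 (mod 279841)
Final: r_3 = 5184, and one checks f(r_3) ≡ 0 mod 23^4.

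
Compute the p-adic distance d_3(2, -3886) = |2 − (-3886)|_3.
d_3(2, -3886) = 1/243

Step 1 — x − y = 2 − (-3886) = 3888. Step 2 — v_3(3888) = 5 (factor: 3888 = (3^5 · 16); the sign does not affect v_p). Step 3 — |x − y|_3 = 3^{-5} = 1/243.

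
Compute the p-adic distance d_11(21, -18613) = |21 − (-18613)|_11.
d_11(21, -18613) = 1/1331

Step 1 — x − y = 21 − (-18613) = 18634. Step 2 — v_11(18634) = 3 (factor: 18634 = (11^3 · 14); the sign does not affect v_p). Step 3 — |x − y|_11 = 11^{-3} = 1/1331.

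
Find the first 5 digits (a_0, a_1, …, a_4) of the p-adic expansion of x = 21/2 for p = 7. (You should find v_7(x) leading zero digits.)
(a_0, …, a_4) = (0, 5, 3, 3, 3)

v_7(21/2) = 1, so a_0 = ... = a_0 = 0. Factor out: x = 7^1 · u with u = 3/2 a unit in ℤ_7. Expand u iteratively via a_{v+i} = u_i mod 7, u_{i+1} = (u_i − a_{v+i})/7:
  u_0 = 3/2;  a_1 = 5;  u_1 = (u_0 − 5)/7 = -1/2
  u_1 = -1/2;  a_2 = 3;  u_2 = (u_1 − 3)/7 = -1/2
  u_2 = -1/2;  a_3 = 3;  u_3 = (u_2 − 3)/7 = -1/2
  u_3 = -1/2;  a_4 = 3;  u_4 = (u_3 − 3)/7 = -1/2
Digits: (0, 5, 3, 3, 3).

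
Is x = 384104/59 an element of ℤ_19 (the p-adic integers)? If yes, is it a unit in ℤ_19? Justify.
x ∈ ℤ_19 but not a unit; v_19(x) = 3 > 0

ℤ_19 = {x ∈ ℚ_19 : v_19(x) ≥ 0} and ℤ_19^× = {x ∈ ℤ_19 : v_19(x) = 0}. Here v_19(384104/59) = v_19(num) − v_19(den) = 3; compare against these criteria.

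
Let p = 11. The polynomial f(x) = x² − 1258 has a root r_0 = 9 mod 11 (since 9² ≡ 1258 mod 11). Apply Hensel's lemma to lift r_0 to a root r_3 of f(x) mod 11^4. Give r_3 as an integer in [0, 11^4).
r_3 = 14023 (mod 14641)

Hensel's recurrence: r_{i+1} = r_i − f(r_i)·(f′(r_i))^{-1} mod 11^{i+2}, with f′(x) = 2x. Iterate:
  r_0 = 9 (mod 11)
  r_1 = 108 (mod 121)
  r_2 = 713 (mod 1331)
  r_3 = 14023 (mod 14641)
Final: r_3 = 14023, and one checks f(r_3) ≡ 0 mod 11^4.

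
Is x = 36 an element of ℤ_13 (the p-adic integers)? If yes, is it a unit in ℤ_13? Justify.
x ∈ ℤ_13^× (unit); v_13(x) = 0

ℤ_13 = {x ∈ ℚ_13 : v_13(x) ≥ 0} and ℤ_13^× = {x ∈ ℤ_13 : v_13(x) = 0}. Here v_13(36) = v_13(num) − v_13(den) = 0; compare against these criteria.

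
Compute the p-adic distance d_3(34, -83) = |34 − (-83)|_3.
d_3(34, -83) = 1/9

Step 1 — x − y = 34 − (-83) = 117. Step 2 — v_3(117) = 2 (factor: 117 = (3^2 · 13); the sign does not affect v_p). Step 3 — |x − y|_3 = 3^{-2} = 1/9.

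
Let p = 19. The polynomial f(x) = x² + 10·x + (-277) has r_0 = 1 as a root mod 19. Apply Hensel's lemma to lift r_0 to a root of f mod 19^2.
r_1 = 324 (mod 361)

Hensel: r_{i+1} = r_i − f(r_i)·(f′(r_i))^{-1} mod 19^{i+2}, f′(x) = 2x + 10. Iterate:
  r_0 = 1 (mod 19)
  r_1 = 324 (mod 361)
Final: r = 324 satisfies f(r) ≡ 0 mod 19^2.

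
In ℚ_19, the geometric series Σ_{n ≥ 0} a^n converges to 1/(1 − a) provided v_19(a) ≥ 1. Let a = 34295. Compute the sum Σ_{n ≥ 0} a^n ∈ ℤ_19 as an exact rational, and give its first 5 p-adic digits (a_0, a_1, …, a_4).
Σ a^n = 1/(1 − a) = -1/34294;  first 5 digits = (1, 0, 0, 5, 0)

v_19(a) = 3 ≥ 1, so the series converges in ℤ_19 to 1/(1 − a) = 1/(1 − 34295) = -1/34294. Expand this rational in ℤ_19: compute digits iteratively via d_i = x_i mod 19, x_{i+1} = (x_i − d_i)/19. The first 5 digits are (1, 0, 0, 5, 0).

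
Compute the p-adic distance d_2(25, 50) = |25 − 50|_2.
d_2(25, 50) = 1

Step 1 — x − y = 25 − 50 = -25. Step 2 — v_2(-25) = 0 (factor: -25 = −(2^0 · 25); the sign does not affect v_p). Step 3 — |x − y|_2 = 2^{0} = 1.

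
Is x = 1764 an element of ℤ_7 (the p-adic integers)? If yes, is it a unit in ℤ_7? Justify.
x ∈ ℤ_7 but not a unit; v_7(x) = 2 > 0

ℤ_7 = {x ∈ ℚ_7 : v_7(x) ≥ 0} and ℤ_7^× = {x ∈ ℤ_7 : v_7(x) = 0}. Here v_7(1764) = v_7(num) − v_7(den) = 2; compare against these criteria.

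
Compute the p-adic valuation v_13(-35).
v_13(-35) = 0

v_13(n) is the largest exponent k such that 13^k divides n. Factor out: -35 = -13^0 · 35. (Sign doesn't affect v_p.) So v_13(-35) = 0.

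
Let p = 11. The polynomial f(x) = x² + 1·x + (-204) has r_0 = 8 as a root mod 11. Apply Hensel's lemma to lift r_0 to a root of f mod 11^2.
r_1 = 30 (mod 121)

Hensel: r_{i+1} = r_i − f(r_i)·(f′(r_i))^{-1} mod 11^{i+2}, f′(x) = 2x + 1. Iterate:
  r_0 = 8 (mod 11)
  r_1 = 30 (mod 121)
Final: r = 30 satisfies f(r) ≡ 0 mod 11^2.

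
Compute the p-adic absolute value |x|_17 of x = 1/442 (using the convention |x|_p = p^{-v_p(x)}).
|1/442|_17 = 17

Step 1 — compute v_17(x) by factoring powers of 17 out of the numerator and denominator: v_17(1/442) = -1. Step 2 — apply |x|_p = p^{-v_p(x)} = 17^{1} = 17.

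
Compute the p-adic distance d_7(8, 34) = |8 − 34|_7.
d_7(8, 34) = 1

Step 1 — x − y = 8 − 34 = -26. Step 2 — v_7(-26) = 0 (factor: -26 = −(7^0 · 26); the sign does not affect v_p). Step 3 — |x − y|_7 = 7^{0} = 1.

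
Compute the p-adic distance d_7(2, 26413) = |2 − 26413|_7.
d_7(2, 26413) = 1/2401

Step 1 — x − y = 2 − 26413 = -26411. Step 2 — v_7(-26411) = 4 (factor: -26411 = −(7^4 · 11); the sign does not affect v_p). Step 3 — |x − y|_7 = 7^{-4} = 1/2401.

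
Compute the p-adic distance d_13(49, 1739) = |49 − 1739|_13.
d_13(49, 1739) = 1/169

Step 1 — x − y = 49 − 1739 = -1690. Step 2 — v_13(-1690) = 2 (factor: -1690 = −(13^2 · 10); the sign does not affect v_p). Step 3 — |x − y|_13 = 13^{-2} = 1/169.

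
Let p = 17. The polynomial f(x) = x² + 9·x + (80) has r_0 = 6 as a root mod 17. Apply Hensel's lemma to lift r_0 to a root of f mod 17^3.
r_2 = 1842 (mod 4913)

Hensel: r_{i+1} = r_i − f(r_i)·(f′(r_i))^{-1} mod 17^{i+2}, f′(x) = 2x + 9. Iterate:
  r_0 = 6 (mod 17)
  r_1 = 108 (mod 289)
  r_2 = 1842 (mod 4913)
Final: r = 1842 satisfies f(r) ≡ 0 mod 17^3.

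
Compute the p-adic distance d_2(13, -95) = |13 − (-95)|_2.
d_2(13, -95) = 1/4

Step 1 — x − y = 13 − (-95) = 108. Step 2 — v_2(108) = 2 (factor: 108 = (2^2 · 27); the sign does not affect v_p). Step 3 — |x − y|_2 = 2^{-2} = 1/4.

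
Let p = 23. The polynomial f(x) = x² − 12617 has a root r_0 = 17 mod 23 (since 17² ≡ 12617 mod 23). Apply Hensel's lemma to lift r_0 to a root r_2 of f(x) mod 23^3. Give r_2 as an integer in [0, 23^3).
r_2 = 2340 (mod 12167)

Hensel's recurrence: r_{i+1} = r_i − f(r_i)·(f′(r_i))^{-1} mod 23^{i+2}, with f′(x) = 2x. Iterate:
  r_0 = 17 (mod 23)
  r_1 = 224 (mod 529)
  r_2 = 2340 (mod 12167)
Final: r_2 = 2340, and one checks f(r_2) ≡ 0 mod 23^3.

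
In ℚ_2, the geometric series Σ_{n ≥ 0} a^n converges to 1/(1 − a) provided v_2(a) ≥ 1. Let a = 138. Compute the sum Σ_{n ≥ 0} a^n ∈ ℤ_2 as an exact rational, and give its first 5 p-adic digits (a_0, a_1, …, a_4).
Σ a^n = 1/(1 − a) = -1/137;  first 5 digits = (1, 1, 1, 0, 0)

v_2(a) = 1 ≥ 1, so the series converges in ℤ_2 to 1/(1 − a) = 1/(1 − 138) = -1/137. Expand this rational in ℤ_2: compute digits iteratively via d_i = x_i mod 2, x_{i+1} = (x_i − d_i)/2. The first 5 digits are (1, 1, 1, 0, 0).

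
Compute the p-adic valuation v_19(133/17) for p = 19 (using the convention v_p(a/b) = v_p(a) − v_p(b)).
v_19(133/17) = 1

Factor powers of 19 from the numerator and denominator of the reduced fraction: 133 = 19^1 · 7 and 17 = 19^0 · 17. Apply v_p(a/b) = v_p(a) − v_p(b): v_19(133/17) = 1 − 0 = 1.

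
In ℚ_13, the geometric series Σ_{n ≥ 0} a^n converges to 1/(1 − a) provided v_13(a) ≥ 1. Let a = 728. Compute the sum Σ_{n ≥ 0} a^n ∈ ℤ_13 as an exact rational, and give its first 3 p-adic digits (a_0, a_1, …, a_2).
Σ a^n = 1/(1 − a) = -1/727;  first 3 digits = (1, 4, 7)

v_13(a) = 1 ≥ 1, so the series converges in ℤ_13 to 1/(1 − a) = 1/(1 − 728) = -1/727. Expand this rational in ℤ_13: compute digits iteratively via d_i = x_i mod 13, x_{i+1} = (x_i − d_i)/13. The first 3 digits are (1, 4, 7).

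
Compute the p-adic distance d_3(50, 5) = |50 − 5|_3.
d_3(50, 5) = 1/9

Step 1 — x − y = 50 − 5 = 45. Step 2 — v_3(45) = 2 (factor: 45 = (3^2 · 5); the sign does not affect v_p). Step 3 — |x − y|_3 = 3^{-2} = 1/9.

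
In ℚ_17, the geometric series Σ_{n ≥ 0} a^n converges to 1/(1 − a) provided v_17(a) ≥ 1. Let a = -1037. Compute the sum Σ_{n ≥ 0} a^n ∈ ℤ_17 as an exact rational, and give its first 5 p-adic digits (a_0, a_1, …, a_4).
Σ a^n = 1/(1 − a) = 1/1038;  first 5 digits = (1, 7, 11, 0, 10)

v_17(a) = 1 ≥ 1, so the series converges in ℤ_17 to 1/(1 − a) = 1/(1 − (-1037)) = 1/1038. Expand this rational in ℤ_17: compute digits iteratively via d_i = x_i mod 17, x_{i+1} = (x_i − d_i)/17. The first 5 digits are (1, 7, 11, 0, 10).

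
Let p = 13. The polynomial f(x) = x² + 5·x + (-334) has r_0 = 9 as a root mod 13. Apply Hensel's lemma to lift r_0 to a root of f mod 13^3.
r_2 = 1348 (mod 2197)

Hensel: r_{i+1} = r_i − f(r_i)·(f′(r_i))^{-1} mod 13^{i+2}, f′(x) = 2x + 5. Iterate:
  r_0 = 9 (mod 13)
  r_1 = 165 (mod 169)
  r_2 = 1348 (mod 2197)
Final: r = 1348 satisfies f(r) ≡ 0 mod 13^3.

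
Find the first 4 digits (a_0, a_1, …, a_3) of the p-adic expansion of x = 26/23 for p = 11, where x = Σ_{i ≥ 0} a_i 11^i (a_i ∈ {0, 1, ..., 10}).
(a_0, …, a_3) = (4, 5, 0, 10)

v_11(26/23) = 0 (numerator and denominator both coprime to 11), so x ∈ ℤ_11^×. Compute digits iteratively via a_i = x_i mod 11, x_{i+1} = (x_i − a_i)/11, with x_0 = x:
  x_0 = 26/23;  a_0 = 4;  x_1 = (x_0 − 4)/11 = -6/23
  x_1 = -6/23;  a_1 = 5;  x_2 = (x_1 − 5)/11 = -11/23
  x_2 = -11/23;  a_2 = 0;  x_3 = (x_2 − 0)/11 = -1/23
  x_3 = -1/23;  a_3 = 10;  x_4 = (x_3 − 10)/11 = -21/23
Digits: (4, 5, 0, 10).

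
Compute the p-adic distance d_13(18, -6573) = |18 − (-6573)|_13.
d_13(18, -6573) = 1/2197

Step 1 — x − y = 18 − (-6573) = 6591. Step 2 — v_13(6591) = 3 (factor: 6591 = (13^3 · 3); the sign does not affect v_p). Step 3 — |x − y|_13 = 13^{-3} = 1/2197.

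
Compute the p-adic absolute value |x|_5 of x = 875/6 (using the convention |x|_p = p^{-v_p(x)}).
|875/6|_5 = 1/125

Step 1 — compute v_5(x) by factoring powers of 5 out of the numerator and denominator: v_5(875/6) = 3. Step 2 — apply |x|_p = p^{-v_p(x)} = 5^{-3} = 1/125.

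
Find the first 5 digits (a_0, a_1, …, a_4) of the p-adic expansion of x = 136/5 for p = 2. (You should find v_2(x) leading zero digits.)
(a_0, …, a_4) = (0, 0, 0, 1, 0)

v_2(136/5) = 3, so a_0 = ... = a_2 = 0. Factor out: x = 2^3 · u with u = 17/5 a unit in ℤ_2. Expand u iteratively via a_{v+i} = u_i mod 2, u_{i+1} = (u_i − a_{v+i})/2:
  u_0 = 17/5;  a_3 = 1;  u_1 = (u_0 − 1)/2 = 6/5
  u_1 = 6/5;  a_4 = 0;  u_2 = (u_1 − 0)/2 = 3/5
Digits: (0, 0, 0, 1, 0).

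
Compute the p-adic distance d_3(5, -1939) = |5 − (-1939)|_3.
d_3(5, -1939) = 1/243

Step 1 — x − y = 5 − (-1939) = 1944. Step 2 — v_3(1944) = 5 (factor: 1944 = (3^5 · 8); the sign does not affect v_p). Step 3 — |x − y|_3 = 3^{-5} = 1/243.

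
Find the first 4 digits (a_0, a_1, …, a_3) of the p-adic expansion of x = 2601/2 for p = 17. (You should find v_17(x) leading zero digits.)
(a_0, …, a_3) = (0, 0, 13, 8)

v_17(2601/2) = 2, so a_0 = ... = a_1 = 0. Factor out: x = 17^2 · u with u = 9/2 a unit in ℤ_17. Expand u iteratively via a_{v+i} = u_i mod 17, u_{i+1} = (u_i − a_{v+i})/17:
  u_0 = 9/2;  a_2 = 13;  u_1 = (u_0 − 13)/17 = -1/2
  u_1 = -1/2;  a_3 = 8;  u_2 = (u_1 − 8)/17 = -1/2
Digits: (0, 0, 13, 8).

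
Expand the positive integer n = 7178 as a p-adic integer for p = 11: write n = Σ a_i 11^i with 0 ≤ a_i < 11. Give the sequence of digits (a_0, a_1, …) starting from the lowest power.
(a_0, a_1, …) = (6, 3, 4, 5)

Repeated division by 11 gives the digits low-to-high: 7178 = 6 + 3·11^1 + 4·11^2 + 5·11^3. Digit sequence: (6, 3, 4, 5).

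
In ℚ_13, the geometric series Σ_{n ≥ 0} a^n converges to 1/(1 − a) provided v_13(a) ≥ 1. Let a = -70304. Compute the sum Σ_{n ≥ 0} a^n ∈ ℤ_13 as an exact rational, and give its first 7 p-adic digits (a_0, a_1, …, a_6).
Σ a^n = 1/(1 − a) = 1/70305;  first 7 digits = (1, 0, 0, 7, 10, 12, 9)

v_13(a) = 3 ≥ 1, so the series converges in ℤ_13 to 1/(1 − a) = 1/(1 − (-70304)) = 1/70305. Expand this rational in ℤ_13: compute digits iteratively via d_i = x_i mod 13, x_{i+1} = (x_i − d_i)/13. The first 7 digits are (1, 0, 0, 7, 10, 12, 9).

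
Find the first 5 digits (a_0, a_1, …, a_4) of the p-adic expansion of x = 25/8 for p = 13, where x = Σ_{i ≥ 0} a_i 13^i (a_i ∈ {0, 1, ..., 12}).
(a_0, …, a_4) = (8, 11, 4, 11, 4)

v_13(25/8) = 0 (numerator and denominator both coprime to 13), so x ∈ ℤ_13^×. Compute digits iteratively via a_i = x_i mod 13, x_{i+1} = (x_i − a_i)/13, with x_0 = x:
  x_0 = 25/8;  a_0 = 8;  x_1 = (x_0 − 8)/13 = -3/8
  x_1 = -3/8;  a_1 = 11;  x_2 = (x_1 − 11)/13 = -7/8
  x_2 = -7/8;  a_2 = 4;  x_3 = (x_2 − 4)/13 = -3/8
  x_3 = -3/8;  a_3 = 11;  x_4 = (x_3 − 11)/13 = -7/8
  x_4 = -7/8;  a_4 = 4;  x_5 = (x_4 − 4)/13 = -3/8
Digits: (8, 11, 4, 11, 4).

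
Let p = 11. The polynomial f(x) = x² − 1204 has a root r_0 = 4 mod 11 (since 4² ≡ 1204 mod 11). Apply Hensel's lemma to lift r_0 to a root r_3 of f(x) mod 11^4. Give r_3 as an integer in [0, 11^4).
r_3 = 11829 (mod 14641)

Hensel's recurrence: r_{i+1} = r_i − f(r_i)·(f′(r_i))^{-1} mod 11^{i+2}, with f′(x) = 2x. Iterate:
  r_0 = 4 (mod 11)
  r_1 = 92 (mod 121)
  r_2 = 1181 (mod 1331)
  r_3 = 11829 (mod 14641)
Final: r_3 = 11829, and one checks f(r_3) ≡ 0 mod 11^4.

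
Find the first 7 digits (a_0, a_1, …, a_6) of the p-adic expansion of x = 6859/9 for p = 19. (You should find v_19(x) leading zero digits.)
(a_0, …, a_6) = (0, 0, 0, 17, 16, 16, 16)

v_19(6859/9) = 3, so a_0 = ... = a_2 = 0. Factor out: x = 19^3 · u with u = 1/9 a unit in ℤ_19. Expand u iteratively via a_{v+i} = u_i mod 19, u_{i+1} = (u_i − a_{v+i})/19:
  u_0 = 1/9;  a_3 = 17;  u_1 = (u_0 − 17)/19 = -8/9
  u_1 = -8/9;  a_4 = 16;  u_2 = (u_1 − 16)/19 = -8/9
  u_2 = -8/9;  a_5 = 16;  u_3 = (u_2 − 16)/19 = -8/9
  u_3 = -8/9;  a_6 = 16;  u_4 = (u_3 − 16)/19 = -8/9
Digits: (0, 0, 0, 17, 16, 16, 16).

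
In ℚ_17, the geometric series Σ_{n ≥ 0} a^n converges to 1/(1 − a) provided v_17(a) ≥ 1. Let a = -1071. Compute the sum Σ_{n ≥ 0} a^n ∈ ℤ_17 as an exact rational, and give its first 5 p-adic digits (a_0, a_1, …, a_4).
Σ a^n = 1/(1 − a) = 1/1072;  first 5 digits = (1, 5, 4, 1, 6)

v_17(a) = 1 ≥ 1, so the series converges in ℤ_17 to 1/(1 − a) = 1/(1 − (-1071)) = 1/1072. Expand this rational in ℤ_17: compute digits iteratively via d_i = x_i mod 17, x_{i+1} = (x_i − d_i)/17. The first 5 digits are (1, 5, 4, 1, 6).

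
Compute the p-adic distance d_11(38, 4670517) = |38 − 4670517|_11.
d_11(38, 4670517) = 1/161051

Step 1 — x − y = 38 − 4670517 = -4670479. Step 2 — v_11(-4670479) = 5 (factor: -4670479 = −(11^5 · 29); the sign does not affect v_p). Step 3 — |x − y|_11 = 11^{-5} = 1/161051.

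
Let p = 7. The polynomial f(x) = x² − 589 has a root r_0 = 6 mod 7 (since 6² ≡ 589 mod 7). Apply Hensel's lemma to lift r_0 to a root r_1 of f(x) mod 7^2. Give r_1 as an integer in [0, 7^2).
r_1 = 48 (mod 49)

Hensel's recurrence: r_{i+1} = r_i − f(r_i)·(f′(r_i))^{-1} mod 7^{i+2}, with f′(x) = 2x. Iterate:
  r_0 = 6 (mod 7)
  r_1 = 48 (mod 49)
Final: r_1 = 48, and one checks f(r_1) ≡ 0 mod 7^2.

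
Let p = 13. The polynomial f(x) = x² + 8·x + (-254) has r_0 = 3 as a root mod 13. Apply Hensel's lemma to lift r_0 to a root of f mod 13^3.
r_2 = 1238 (mod 2197)

Hensel: r_{i+1} = r_i − f(r_i)·(f′(r_i))^{-1} mod 13^{i+2}, f′(x) = 2x + 8. Iterate:
  r_0 = 3 (mod 13)
  r_1 = 55 (mod 169)
  r_2 = 1238 (mod 2197)
Final: r = 1238 satisfies f(r) ≡ 0 mod 13^3.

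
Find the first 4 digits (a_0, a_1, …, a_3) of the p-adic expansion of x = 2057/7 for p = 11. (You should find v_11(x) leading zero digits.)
(a_0, …, a_3) = (0, 0, 4, 3)

v_11(2057/7) = 2, so a_0 = ... = a_1 = 0. Factor out: x = 11^2 · u with u = 17/7 a unit in ℤ_11. Expand u iteratively via a_{v+i} = u_i mod 11, u_{i+1} = (u_i − a_{v+i})/11:
  u_0 = 17/7;  a_2 = 4;  u_1 = (u_0 − 4)/11 = -1/7
  u_1 = -1/7;  a_3 = 3;  u_2 = (u_1 − 3)/11 = -2/7
Digits: (0, 0, 4, 3).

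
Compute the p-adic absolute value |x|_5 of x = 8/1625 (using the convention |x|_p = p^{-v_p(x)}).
|8/1625|_5 = 125

Step 1 — compute v_5(x) by factoring powers of 5 out of the numerator and denominator: v_5(8/1625) = -3. Step 2 — apply |x|_p = p^{-v_p(x)} = 5^{3} = 125.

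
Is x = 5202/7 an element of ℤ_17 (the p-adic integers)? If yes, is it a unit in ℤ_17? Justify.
x ∈ ℤ_17 but not a unit; v_17(x) = 2 > 0

ℤ_17 = {x ∈ ℚ_17 : v_17(x) ≥ 0} and ℤ_17^× = {x ∈ ℤ_17 : v_17(x) = 0}. Here v_17(5202/7) = v_17(num) − v_17(den) = 2; compare against these criteria.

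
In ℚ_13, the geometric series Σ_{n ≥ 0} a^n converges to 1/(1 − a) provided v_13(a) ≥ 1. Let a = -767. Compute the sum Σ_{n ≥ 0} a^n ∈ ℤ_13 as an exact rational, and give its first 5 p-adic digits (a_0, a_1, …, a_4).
Σ a^n = 1/(1 − a) = 1/768;  first 5 digits = (1, 6, 5, 2, 0)

v_13(a) = 1 ≥ 1, so the series converges in ℤ_13 to 1/(1 − a) = 1/(1 − (-767)) = 1/768. Expand this rational in ℤ_13: compute digits iteratively via d_i = x_i mod 13, x_{i+1} = (x_i − d_i)/13. The first 5 digits are (1, 6, 5, 2, 0).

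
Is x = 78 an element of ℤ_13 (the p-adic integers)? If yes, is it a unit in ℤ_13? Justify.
x ∈ ℤ_13 but not a unit; v_13(x) = 1 > 0

ℤ_13 = {x ∈ ℚ_13 : v_13(x) ≥ 0} and ℤ_13^× = {x ∈ ℤ_13 : v_13(x) = 0}. Here v_13(78) = v_13(num) − v_13(den) = 1; compare against these criteria.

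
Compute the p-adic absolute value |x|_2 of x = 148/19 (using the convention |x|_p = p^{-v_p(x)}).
|148/19|_2 = 1/4

Step 1 — compute v_2(x) by factoring powers of 2 out of the numerator and denominator: v_2(148/19) = 2. Step 2 — apply |x|_p = p^{-v_p(x)} = 2^{-2} = 1/4.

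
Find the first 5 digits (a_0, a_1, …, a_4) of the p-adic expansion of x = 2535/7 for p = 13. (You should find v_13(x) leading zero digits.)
(a_0, …, a_4) = (0, 0, 4, 11, 1)

v_13(2535/7) = 2, so a_0 = ... = a_1 = 0. Factor out: x = 13^2 · u with u = 15/7 a unit in ℤ_13. Expand u iteratively via a_{v+i} = u_i mod 13, u_{i+1} = (u_i − a_{v+i})/13:
  u_0 = 15/7;  a_2 = 4;  u_1 = (u_0 − 4)/13 = -1/7
  u_1 = -1/7;  a_3 = 11;  u_2 = (u_1 − 11)/13 = -6/7
  u_2 = -6/7;  a_4 = 1;  u_3 = (u_2 − 1)/13 = -1/7
Digits: (0, 0, 4, 11, 1).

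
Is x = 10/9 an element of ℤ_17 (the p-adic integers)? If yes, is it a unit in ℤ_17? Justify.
x ∈ ℤ_17^× (unit); v_17(x) = 0

ℤ_17 = {x ∈ ℚ_17 : v_17(x) ≥ 0} and ℤ_17^× = {x ∈ ℤ_17 : v_17(x) = 0}. Here v_17(10/9) = v_17(num) − v_17(den) = 0; compare against these criteria.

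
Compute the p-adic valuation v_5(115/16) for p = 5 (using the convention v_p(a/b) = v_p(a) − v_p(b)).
v_5(115/16) = 1

Factor powers of 5 from the numerator and denominator of the reduced fraction: 115 = 5^1 · 23 and 16 = 5^0 · 16. Apply v_p(a/b) = v_p(a) − v_p(b): v_5(115/16) = 1 − 0 = 1.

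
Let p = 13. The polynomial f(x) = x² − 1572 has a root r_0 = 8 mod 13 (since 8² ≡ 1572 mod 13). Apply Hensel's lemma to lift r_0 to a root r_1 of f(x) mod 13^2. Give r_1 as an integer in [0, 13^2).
r_1 = 60 (mod 169)

Hensel's recurrence: r_{i+1} = r_i − f(r_i)·(f′(r_i))^{-1} mod 13^{i+2}, with f′(x) = 2x. Iterate:
  r_0 = 8 (mod 13)
  r_1 = 60 (mod 169)
Final: r_1 = 60, and one checks f(r_1) ≡ 0 mod 13^2.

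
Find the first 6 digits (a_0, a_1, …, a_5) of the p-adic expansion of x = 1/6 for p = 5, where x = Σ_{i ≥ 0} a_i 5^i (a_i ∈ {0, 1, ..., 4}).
(a_0, …, a_5) = (1, 4, 0, 4, 0, 4)

v_5(1/6) = 0 (numerator and denominator both coprime to 5), so x ∈ ℤ_5^×. Compute digits iteratively via a_i = x_i mod 5, x_{i+1} = (x_i − a_i)/5, with x_0 = x:
  x_0 = 1/6;  a_0 = 1;  x_1 = (x_0 − 1)/5 = -1/6
  x_1 = -1/6;  a_1 = 4;  x_2 = (x_1 − 4)/5 = -5/6
  x_2 = -5/6;  a_2 = 0;  x_3 = (x_2 − 0)/5 = -1/6
  x_3 = -1/6;  a_3 = 4;  x_4 = (x_3 − 4)/5 = -5/6
  x_4 = -5/6;  a_4 = 0;  x_5 = (x_4 − 0)/5 = -1/6
  x_5 = -1/6;  a_5 = 4;  x_6 = (x_5 − 4)/5 = -5/6
Digits: (1, 4, 0, 4, 0, 4).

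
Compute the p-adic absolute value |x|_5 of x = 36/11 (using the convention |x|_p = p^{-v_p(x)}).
|36/11|_5 = 1

Step 1 — compute v_5(x) by factoring powers of 5 out of the numerator and denominator: v_5(36/11) = 0. Step 2 — apply |x|_p = p^{-v_p(x)} = 5^{0} = 1.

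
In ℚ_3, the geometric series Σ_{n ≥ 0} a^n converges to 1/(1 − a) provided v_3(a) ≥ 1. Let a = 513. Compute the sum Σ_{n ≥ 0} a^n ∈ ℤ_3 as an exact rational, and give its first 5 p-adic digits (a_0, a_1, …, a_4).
Σ a^n = 1/(1 − a) = -1/512;  first 5 digits = (1, 0, 0, 1, 0)

v_3(a) = 3 ≥ 1, so the series converges in ℤ_3 to 1/(1 − a) = 1/(1 − 513) = -1/512. Expand this rational in ℤ_3: compute digits iteratively via d_i = x_i mod 3, x_{i+1} = (x_i − d_i)/3. The first 5 digits are (1, 0, 0, 1, 0).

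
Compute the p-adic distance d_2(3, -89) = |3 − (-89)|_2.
d_2(3, -89) = 1/4

Step 1 — x − y = 3 − (-89) = 92. Step 2 — v_2(92) = 2 (factor: 92 = (2^2 · 23); the sign does not affect v_p). Step 3 — |x − y|_2 = 2^{-2} = 1/4.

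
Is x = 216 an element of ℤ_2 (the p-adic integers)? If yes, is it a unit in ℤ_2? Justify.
x ∈ ℤ_2 but not a unit; v_2(x) = 3 > 0

ℤ_2 = {x ∈ ℚ_2 : v_2(x) ≥ 0} and ℤ_2^× = {x ∈ ℤ_2 : v_2(x) = 0}. Here v_2(216) = v_2(num) − v_2(den) = 3; compare against these criteria.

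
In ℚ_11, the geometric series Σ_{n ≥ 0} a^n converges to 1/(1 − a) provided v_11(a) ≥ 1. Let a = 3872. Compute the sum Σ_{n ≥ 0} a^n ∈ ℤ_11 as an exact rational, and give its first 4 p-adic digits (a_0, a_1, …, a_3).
Σ a^n = 1/(1 − a) = -1/3871;  first 4 digits = (1, 0, 10, 2)

v_11(a) = 2 ≥ 1, so the series converges in ℤ_11 to 1/(1 − a) = 1/(1 − 3872) = -1/3871. Expand this rational in ℤ_11: compute digits iteratively via d_i = x_i mod 11, x_{i+1} = (x_i − d_i)/11. The first 4 digits are (1, 0, 10, 2).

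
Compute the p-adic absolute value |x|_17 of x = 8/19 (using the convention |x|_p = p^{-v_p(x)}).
|8/19|_17 = 1

Step 1 — compute v_17(x) by factoring powers of 17 out of the numerator and denominator: v_17(8/19) = 0. Step 2 — apply |x|_p = p^{-v_p(x)} = 17^{0} = 1.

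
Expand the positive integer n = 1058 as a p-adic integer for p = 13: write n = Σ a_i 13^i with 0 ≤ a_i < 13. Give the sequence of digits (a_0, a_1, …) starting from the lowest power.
(a_0, a_1, …) = (5, 3, 6)

Repeated division by 13 gives the digits low-to-high: 1058 = 5 + 3·13^1 + 6·13^2. Digit sequence: (5, 3, 6).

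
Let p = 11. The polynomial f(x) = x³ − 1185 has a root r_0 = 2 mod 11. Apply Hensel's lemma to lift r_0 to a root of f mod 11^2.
r_1 = 90 (mod 121)

Hensel: r_{i+1} = r_i − f(r_i)/f′(r_i) mod 11^{i+2}, where f′(x) = 3x². Iterate:
  r_0 = 2 (mod 11)
  r_1 = 90 (mod 121)
Final: r = 90 with f(r) ≡ 0 mod 11^2.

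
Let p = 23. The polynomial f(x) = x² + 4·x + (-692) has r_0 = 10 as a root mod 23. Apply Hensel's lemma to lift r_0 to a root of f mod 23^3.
r_2 = 11671 (mod 12167)

Hensel: r_{i+1} = r_i − f(r_i)·(f′(r_i))^{-1} mod 23^{i+2}, f′(x) = 2x + 4. Iterate:
  r_0 = 10 (mod 23)
  r_1 = 33 (mod 529)
  r_2 = 11671 (mod 12167)
Final: r = 11671 satisfies f(r) ≡ 0 mod 23^3.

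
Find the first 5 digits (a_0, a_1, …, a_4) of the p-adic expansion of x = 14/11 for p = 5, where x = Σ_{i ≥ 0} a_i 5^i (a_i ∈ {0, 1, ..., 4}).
(a_0, …, a_4) = (4, 4, 0, 3, 3)

v_5(14/11) = 0 (numerator and denominator both coprime to 5), so x ∈ ℤ_5^×. Compute digits iteratively via a_i = x_i mod 5, x_{i+1} = (x_i − a_i)/5, with x_0 = x:
  x_0 = 14/11;  a_0 = 4;  x_1 = (x_0 − 4)/5 = -6/11
  x_1 = -6/11;  a_1 = 4;  x_2 = (x_1 − 4)/5 = -10/11
  x_2 = -10/11;  a_2 = 0;  x_3 = (x_2 − 0)/5 = -2/11
  x_3 = -2/11;  a_3 = 3;  x_4 = (x_3 − 3)/5 = -7/11
  x_4 = -7/11;  a_4 = 3;  x_5 = (x_4 − 3)/5 = -8/11
Digits: (4, 4, 0, 3, 3).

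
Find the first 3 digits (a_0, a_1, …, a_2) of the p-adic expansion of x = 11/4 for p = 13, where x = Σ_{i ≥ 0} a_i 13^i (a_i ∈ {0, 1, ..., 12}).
(a_0, …, a_2) = (6, 3, 3)

v_13(11/4) = 0 (numerator and denominator both coprime to 13), so x ∈ ℤ_13^×. Compute digits iteratively via a_i = x_i mod 13, x_{i+1} = (x_i − a_i)/13, with x_0 = x:
  x_0 = 11/4;  a_0 = 6;  x_1 = (x_0 − 6)/13 = -1/4
  x_1 = -1/4;  a_1 = 3;  x_2 = (x_1 − 3)/13 = -1/4
  x_2 = -1/4;  a_2 = 3;  x_3 = (x_2 − 3)/13 = -1/4
Digits: (6, 3, 3).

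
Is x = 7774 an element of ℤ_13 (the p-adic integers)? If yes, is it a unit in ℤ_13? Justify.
x ∈ ℤ_13 but not a unit; v_13(x) = 2 > 0

ℤ_13 = {x ∈ ℚ_13 : v_13(x) ≥ 0} and ℤ_13^× = {x ∈ ℤ_13 : v_13(x) = 0}. Here v_13(7774) = v_13(num) − v_13(den) = 2; compare against these criteria.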